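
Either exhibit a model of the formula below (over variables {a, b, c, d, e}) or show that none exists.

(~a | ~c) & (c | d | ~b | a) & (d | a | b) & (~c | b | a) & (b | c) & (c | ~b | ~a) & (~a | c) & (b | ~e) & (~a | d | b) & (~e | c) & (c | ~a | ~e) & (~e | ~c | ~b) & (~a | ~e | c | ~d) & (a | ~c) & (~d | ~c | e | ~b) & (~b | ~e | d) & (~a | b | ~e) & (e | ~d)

Case a = 0:
(~c) alone gives c = 0.
(b) alone gives b = 1.
(d) alone gives d = 1.
(~e) alone gives e = 0.
That conflicts with the unit clause (e).
Backtrack on a: now try a = 1.
(~c) alone gives c = 0.
That conflicts with the unit clause (c).
Both values of a lead to a conflict.

UNSATISFIABLE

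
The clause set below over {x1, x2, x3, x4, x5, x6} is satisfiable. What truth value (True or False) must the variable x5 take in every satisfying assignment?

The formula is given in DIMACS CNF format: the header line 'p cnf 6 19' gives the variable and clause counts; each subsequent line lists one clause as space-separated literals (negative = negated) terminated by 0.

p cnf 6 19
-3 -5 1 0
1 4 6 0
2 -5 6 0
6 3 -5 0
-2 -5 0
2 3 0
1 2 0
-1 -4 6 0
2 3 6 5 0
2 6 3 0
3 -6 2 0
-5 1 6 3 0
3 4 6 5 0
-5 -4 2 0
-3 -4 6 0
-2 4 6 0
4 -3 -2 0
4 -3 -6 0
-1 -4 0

False

Suppose x5 = True.
(¬x2) alone gives x2 = False.
(x6) alone gives x6 = True.
(x3) alone gives x3 = True.
(x1) alone gives x1 = True.
(¬x4) alone gives x4 = False.
But (x4) is also a unit clause — contradiction.
So every satisfying assignment has x5 = False.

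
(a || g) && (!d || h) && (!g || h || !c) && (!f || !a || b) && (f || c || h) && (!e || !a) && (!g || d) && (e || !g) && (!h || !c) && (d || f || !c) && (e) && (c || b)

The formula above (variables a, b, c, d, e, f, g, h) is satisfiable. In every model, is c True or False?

False

Suppose c = true.
Unit clause (!h) forces h = false.
Unit clause (!d) forces d = false.
Unit clause (!g) forces g = false.
Unit clause (a) forces a = true.
Unit clause (!e) forces e = false.
Now (e) is unsatisfied and unit — conflict.
So every satisfying assignment has c = False.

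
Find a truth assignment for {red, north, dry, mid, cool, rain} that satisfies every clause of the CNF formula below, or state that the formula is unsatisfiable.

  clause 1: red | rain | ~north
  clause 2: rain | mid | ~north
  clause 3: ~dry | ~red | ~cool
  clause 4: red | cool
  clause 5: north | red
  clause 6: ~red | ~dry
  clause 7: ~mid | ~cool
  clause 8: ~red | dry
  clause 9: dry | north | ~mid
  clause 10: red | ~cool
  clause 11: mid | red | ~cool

Branch on red: set red = 1.
Unit clause (~dry) forces dry = 0.
But (dry) is also a unit clause — contradiction.
So red must be the other value — set red = 0.
Unit clause (cool) forces cool = 1.
But (~cool) is also a unit clause — contradiction.
Both values of red lead to a conflict.

UNSATISFIABLE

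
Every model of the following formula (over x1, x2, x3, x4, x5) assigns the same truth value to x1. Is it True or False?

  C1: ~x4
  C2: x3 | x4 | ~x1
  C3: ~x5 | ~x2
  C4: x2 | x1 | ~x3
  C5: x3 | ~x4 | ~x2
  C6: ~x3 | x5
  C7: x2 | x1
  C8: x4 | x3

Suppose x1 = 0.
From the singleton clause (~x4), x4 = 0.
From the singleton clause (x2), x2 = 1.
From the singleton clause (~x5), x5 = 0.
From the singleton clause (~x3), x3 = 0.
But (x3) is also a unit clause — contradiction.
So every satisfying assignment has x1 = True.

True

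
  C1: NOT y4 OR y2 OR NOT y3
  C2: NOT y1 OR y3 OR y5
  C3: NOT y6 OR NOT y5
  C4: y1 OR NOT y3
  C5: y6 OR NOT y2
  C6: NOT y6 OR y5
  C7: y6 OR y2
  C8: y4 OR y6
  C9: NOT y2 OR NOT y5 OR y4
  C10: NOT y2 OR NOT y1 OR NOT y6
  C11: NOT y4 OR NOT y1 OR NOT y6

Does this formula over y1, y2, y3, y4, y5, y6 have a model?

Unsatisfiable

Branch on y6: set y6 = false.
The clause (NOT y2) is unit, so y2 = false.
But (y2) is also a unit clause — contradiction.
Undo y6 and try y6 = true.
The clause (NOT y5) is unit, so y5 = false.
But (y5) is also a unit clause — contradiction.
Either choice for y6 ends in contradiction.
No assignment satisfies every clause.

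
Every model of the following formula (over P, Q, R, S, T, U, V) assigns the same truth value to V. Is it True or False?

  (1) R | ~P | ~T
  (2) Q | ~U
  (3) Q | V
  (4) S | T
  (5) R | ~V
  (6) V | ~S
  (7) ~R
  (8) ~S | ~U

Suppose V = 1.
(R) alone gives R = 1.
That conflicts with the unit clause (~R).
So every satisfying assignment has V = False.

False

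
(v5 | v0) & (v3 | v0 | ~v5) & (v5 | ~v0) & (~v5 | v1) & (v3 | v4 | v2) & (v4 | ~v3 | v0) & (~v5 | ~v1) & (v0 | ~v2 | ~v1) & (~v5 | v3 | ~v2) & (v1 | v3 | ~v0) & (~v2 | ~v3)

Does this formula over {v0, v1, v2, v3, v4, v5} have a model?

Case v5 = 1:
The clause (v1) is unit, so v1 = 1.
But (~v1) is also a unit clause — contradiction.
That branch fails; take v5 = 0 instead.
The clause (v0) is unit, so v0 = 1.
But (~v0) is also a unit clause — contradiction.
Both values of v5 lead to a conflict.
No assignment satisfies every clause.

Unsatisfiable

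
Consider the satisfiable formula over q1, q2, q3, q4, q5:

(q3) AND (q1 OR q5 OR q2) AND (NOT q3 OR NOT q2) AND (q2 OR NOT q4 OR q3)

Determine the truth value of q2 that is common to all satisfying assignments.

Suppose q2 = true.
From the singleton clause (q3), q3 = true.
That conflicts with the unit clause (NOT q3).
So every satisfying assignment has q2 = False.

False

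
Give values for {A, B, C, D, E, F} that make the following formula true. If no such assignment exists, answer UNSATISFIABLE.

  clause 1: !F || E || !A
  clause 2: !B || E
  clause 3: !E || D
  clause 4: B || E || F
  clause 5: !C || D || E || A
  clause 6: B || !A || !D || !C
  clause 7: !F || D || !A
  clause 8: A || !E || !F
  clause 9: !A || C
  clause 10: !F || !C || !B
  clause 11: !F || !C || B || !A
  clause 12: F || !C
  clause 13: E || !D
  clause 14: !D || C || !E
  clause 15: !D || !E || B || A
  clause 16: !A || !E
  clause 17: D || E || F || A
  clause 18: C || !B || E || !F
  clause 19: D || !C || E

A=false; B=false; C=false; D=false; E=false; F=true

Case B = false:
Case E = false:
The clause (F) is unit, so F = true.
The clause (!A) is unit, so A = false.
The clause (!D) is unit, so D = false.
The clause (!C) is unit, so C = false.
Every clause now holds.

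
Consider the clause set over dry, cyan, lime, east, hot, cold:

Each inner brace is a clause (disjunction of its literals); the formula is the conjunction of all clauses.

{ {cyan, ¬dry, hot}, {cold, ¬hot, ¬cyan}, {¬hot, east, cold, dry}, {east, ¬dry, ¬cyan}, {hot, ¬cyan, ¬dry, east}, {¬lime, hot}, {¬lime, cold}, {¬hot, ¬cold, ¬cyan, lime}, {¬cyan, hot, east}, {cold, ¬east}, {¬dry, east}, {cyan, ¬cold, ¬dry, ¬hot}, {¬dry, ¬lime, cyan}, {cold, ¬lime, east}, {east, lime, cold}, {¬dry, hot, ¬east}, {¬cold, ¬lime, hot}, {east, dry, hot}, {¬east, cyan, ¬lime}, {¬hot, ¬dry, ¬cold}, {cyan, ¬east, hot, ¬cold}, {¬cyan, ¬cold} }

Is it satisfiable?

Case lime = False:
Case cold = True:
Unit clause (¬cyan) forces cyan = False.
Case dry = False:
Case east = False:
Unit clause (hot) forces hot = True.
All clauses are satisfied.
A satisfying assignment: dry ↦ False,  cyan ↦ False,  lime ↦ False,  east ↦ False,  hot ↦ True,  cold ↦ True.

Satisfiable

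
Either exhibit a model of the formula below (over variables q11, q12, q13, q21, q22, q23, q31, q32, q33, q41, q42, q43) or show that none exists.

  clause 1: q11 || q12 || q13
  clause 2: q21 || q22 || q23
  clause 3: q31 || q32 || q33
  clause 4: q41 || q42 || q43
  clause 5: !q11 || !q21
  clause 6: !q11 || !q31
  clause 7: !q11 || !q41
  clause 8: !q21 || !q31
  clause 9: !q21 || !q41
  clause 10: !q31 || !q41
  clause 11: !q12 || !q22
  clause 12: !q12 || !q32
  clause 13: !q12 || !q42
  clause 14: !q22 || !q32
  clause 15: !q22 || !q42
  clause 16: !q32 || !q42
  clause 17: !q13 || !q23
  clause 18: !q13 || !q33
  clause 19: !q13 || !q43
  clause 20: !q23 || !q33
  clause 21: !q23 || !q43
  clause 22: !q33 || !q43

UNSATISFIABLE

Try q11 = false.
Try q12 = true.
(!q22) alone gives q22 = false.
(!q32) alone gives q32 = false.
(!q42) alone gives q42 = false.
Try q21 = true.
(!q31) alone gives q31 = false.
(q33) alone gives q33 = true.
(!q41) alone gives q41 = false.
(q43) alone gives q43 = true.
That conflicts with the unit clause (!q43).
So q21 must be the other value — set q21 = false.
(q23) alone gives q23 = true.
(!q13) alone gives q13 = false.
(!q33) alone gives q33 = false.
(q31) alone gives q31 = true.
(!q41) alone gives q41 = false.
(q43) alone gives q43 = true.
That conflicts with the unit clause (!q43).
Both values of q21 lead to a conflict.
So q12 must be the other value — set q12 = false.
(q13) alone gives q13 = true.
(!q23) alone gives q23 = false.
(!q33) alone gives q33 = false.
(!q43) alone gives q43 = false.
Try q21 = true.
(!q31) alone gives q31 = false.
(q32) alone gives q32 = true.
(!q41) alone gives q41 = false.
(q42) alone gives q42 = true.
That conflicts with the unit clause (!q42).
So q21 must be the other value — set q21 = false.
(q22) alone gives q22 = true.
(!q32) alone gives q32 = false.
(q31) alone gives q31 = true.
(!q41) alone gives q41 = false.
(q42) alone gives q42 = true.
That conflicts with the unit clause (!q42).
Both values of q21 lead to a conflict.
Both values of q12 lead to a conflict.
So q11 must be the other value — set q11 = true.
(!q21) alone gives q21 = false.
(!q31) alone gives q31 = false.
(!q41) alone gives q41 = false.
Try q22 = true.
(!q12) alone gives q12 = false.
(!q32) alone gives q32 = false.
(q33) alone gives q33 = true.
(!q42) alone gives q42 = false.
(q43) alone gives q43 = true.
That conflicts with the unit clause (!q43).
So q22 must be the other value — set q22 = false.
(q23) alone gives q23 = true.
(!q13) alone gives q13 = false.
(!q33) alone gives q33 = false.
(q32) alone gives q32 = true.
(!q12) alone gives q12 = false.
(!q42) alone gives q42 = false.
(q43) alone gives q43 = true.
That conflicts with the unit clause (!q43).
Both values of q22 lead to a conflict.
Both values of q11 lead to a conflict.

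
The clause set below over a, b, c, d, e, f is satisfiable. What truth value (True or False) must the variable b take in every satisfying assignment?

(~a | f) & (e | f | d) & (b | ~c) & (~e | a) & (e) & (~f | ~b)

False

Suppose b = 1.
The clause (e) is unit, so e = 1.
The clause (a) is unit, so a = 1.
The clause (f) is unit, so f = 1.
Now (~f) is unsatisfied and unit — conflict.
So every satisfying assignment has b = False.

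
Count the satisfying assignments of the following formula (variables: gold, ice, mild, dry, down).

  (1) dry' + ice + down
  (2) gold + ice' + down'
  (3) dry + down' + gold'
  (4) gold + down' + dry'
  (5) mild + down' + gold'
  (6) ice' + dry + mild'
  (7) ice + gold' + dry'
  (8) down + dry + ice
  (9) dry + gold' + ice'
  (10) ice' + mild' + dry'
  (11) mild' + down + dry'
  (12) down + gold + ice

There are 2^5 = 32 truth assignments over (gold, ice, mild, dry, down).
Split on dry. With dry = 1, the clauses containing dry are satisfied and dry' drops from the rest; 2 of the 2^4 = 16 assignments to the other variables satisfy what remains.
With dry = 0, by the same count on the reduced clause set, 3 assignments work.
(One model: gold=F, ice=F, mild=F, dry=F, down=T.)
Total: 2 + 3 = 5.

5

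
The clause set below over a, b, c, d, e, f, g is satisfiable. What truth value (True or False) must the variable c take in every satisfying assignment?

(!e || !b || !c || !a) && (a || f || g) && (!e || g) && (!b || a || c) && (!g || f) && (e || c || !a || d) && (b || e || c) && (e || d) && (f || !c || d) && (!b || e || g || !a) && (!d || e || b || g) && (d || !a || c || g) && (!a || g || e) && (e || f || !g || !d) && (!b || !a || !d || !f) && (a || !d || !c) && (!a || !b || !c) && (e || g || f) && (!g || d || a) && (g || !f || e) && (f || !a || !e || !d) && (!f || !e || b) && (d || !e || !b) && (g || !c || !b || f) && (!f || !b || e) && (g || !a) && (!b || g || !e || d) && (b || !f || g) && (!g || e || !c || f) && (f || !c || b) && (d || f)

Suppose c = false.
Try e = false.
From the singleton clause (b), b = true.
From the singleton clause (a), a = true.
From the singleton clause (d), d = true.
From the singleton clause (g), g = true.
From the singleton clause (f), f = true.
Now (!f) is unsatisfied and unit — conflict.
Undo e and try e = true.
From the singleton clause (g), g = true.
From the singleton clause (f), f = true.
From the singleton clause (b), b = true.
From the singleton clause (a), a = true.
From the singleton clause (!d), d = false.
Now (d) is unsatisfied and unit — conflict.
Either choice for e ends in contradiction.
So every satisfying assignment has c = True.

True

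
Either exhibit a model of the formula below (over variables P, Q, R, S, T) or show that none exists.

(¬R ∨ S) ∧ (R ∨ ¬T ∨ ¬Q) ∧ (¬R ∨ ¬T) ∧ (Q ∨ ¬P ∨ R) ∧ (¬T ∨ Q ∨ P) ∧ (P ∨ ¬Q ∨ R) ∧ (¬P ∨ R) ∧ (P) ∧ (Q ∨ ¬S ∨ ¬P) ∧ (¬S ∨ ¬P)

Unit clause (P) forces P = True.
Unit clause (R) forces R = True.
Unit clause (S) forces S = True.
But (¬S) is also a unit clause — contradiction.

UNSATISFIABLE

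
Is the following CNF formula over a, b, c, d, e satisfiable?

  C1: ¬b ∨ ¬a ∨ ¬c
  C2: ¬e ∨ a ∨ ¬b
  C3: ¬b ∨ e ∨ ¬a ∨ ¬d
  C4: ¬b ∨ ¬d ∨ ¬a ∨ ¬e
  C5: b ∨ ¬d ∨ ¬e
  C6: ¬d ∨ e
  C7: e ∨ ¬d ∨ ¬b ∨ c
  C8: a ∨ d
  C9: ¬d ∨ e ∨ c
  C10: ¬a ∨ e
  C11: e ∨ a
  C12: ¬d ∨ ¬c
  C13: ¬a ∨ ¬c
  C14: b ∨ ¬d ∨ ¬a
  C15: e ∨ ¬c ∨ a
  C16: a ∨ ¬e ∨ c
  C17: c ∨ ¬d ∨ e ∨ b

Yes

Branch on d: set d = False.
The clause (a) is unit, so a = True.
The clause (e) is unit, so e = True.
The clause (¬c) is unit, so c = False.
All clauses hold; b can take either value.
A satisfying assignment: a: True,  b: False,  c: False,  d: False,  e: True.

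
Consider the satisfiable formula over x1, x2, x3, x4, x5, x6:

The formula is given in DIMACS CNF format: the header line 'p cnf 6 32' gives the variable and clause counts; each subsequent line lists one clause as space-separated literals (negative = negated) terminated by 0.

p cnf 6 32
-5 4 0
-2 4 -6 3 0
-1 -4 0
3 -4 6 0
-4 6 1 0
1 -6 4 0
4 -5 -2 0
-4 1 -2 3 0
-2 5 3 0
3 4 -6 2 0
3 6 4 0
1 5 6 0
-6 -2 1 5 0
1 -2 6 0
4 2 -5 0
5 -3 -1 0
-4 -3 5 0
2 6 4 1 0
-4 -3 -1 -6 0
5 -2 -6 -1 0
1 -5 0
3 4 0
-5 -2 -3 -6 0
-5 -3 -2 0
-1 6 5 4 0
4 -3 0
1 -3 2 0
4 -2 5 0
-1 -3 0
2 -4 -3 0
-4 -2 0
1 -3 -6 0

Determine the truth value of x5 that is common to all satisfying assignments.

False

Suppose x5 = True.
The clause (x4) is unit, so x4 = True.
The clause (¬x1) is unit, so x1 = False.
That conflicts with the unit clause (x1).
So every satisfying assignment has x5 = False.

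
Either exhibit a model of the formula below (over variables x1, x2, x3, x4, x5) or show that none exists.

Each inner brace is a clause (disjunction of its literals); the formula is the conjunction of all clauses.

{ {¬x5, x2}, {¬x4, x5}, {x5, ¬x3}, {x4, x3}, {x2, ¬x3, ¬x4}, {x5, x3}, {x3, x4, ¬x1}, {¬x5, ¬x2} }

Branch on x5: set x5 = False.
(¬x4) alone gives x4 = False.
(¬x3) alone gives x3 = False.
Now (x3) is unsatisfied and unit — conflict.
So x5 must be the other value — set x5 = True.
(x2) alone gives x2 = True.
Now (¬x2) is unsatisfied and unit — conflict.
Neither x5 = True nor x5 = False works.

UNSATISFIABLE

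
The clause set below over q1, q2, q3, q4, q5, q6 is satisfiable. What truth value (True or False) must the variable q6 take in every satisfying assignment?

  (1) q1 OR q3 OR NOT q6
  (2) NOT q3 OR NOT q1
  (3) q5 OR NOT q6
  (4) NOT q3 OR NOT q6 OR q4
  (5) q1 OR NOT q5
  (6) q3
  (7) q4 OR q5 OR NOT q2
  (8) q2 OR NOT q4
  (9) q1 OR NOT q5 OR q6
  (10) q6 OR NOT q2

False

Suppose q6 = true.
The clause (q5) is unit, so q5 = true.
The clause (q1) is unit, so q1 = true.
The clause (NOT q3) is unit, so q3 = false.
That conflicts with the unit clause (q3).
So every satisfying assignment has q6 = False.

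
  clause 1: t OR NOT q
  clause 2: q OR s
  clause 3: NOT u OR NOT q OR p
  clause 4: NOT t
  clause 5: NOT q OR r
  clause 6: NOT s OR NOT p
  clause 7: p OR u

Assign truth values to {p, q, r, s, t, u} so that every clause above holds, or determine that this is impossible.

(NOT t) alone gives t = false.
(NOT q) alone gives q = false.
(s) alone gives s = true.
(NOT p) alone gives p = false.
(u) alone gives u = true.
All clauses hold; r can take either value.

p ↦ false, q ↦ false, r ↦ false, s ↦ true, t ↦ false, u ↦ true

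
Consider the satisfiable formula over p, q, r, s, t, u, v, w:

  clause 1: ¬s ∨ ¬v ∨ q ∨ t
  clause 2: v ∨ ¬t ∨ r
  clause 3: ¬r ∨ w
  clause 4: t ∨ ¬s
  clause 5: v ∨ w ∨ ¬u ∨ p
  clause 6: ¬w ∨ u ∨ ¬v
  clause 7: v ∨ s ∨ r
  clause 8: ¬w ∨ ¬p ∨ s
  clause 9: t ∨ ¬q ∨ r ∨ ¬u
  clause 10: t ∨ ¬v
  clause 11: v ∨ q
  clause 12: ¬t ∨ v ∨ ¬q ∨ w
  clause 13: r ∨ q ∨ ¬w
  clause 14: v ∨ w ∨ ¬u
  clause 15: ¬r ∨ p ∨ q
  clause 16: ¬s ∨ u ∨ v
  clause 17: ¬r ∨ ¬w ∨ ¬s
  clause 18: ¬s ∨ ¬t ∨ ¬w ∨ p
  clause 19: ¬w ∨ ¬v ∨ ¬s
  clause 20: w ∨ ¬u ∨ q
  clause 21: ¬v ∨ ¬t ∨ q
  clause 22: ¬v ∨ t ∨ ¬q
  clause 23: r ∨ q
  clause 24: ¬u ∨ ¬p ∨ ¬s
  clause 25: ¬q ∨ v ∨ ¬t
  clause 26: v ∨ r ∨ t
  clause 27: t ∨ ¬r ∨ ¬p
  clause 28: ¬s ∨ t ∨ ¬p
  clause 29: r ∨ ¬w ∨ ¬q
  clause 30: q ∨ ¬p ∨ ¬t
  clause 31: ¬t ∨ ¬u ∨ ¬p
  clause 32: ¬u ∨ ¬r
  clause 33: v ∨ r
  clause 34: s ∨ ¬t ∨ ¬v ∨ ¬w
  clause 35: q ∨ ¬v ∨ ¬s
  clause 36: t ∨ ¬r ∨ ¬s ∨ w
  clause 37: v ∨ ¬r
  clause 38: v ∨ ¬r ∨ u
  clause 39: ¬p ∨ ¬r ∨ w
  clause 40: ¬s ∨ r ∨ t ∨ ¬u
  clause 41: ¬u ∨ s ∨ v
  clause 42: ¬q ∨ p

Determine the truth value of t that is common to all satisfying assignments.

True

Suppose t = False.
From the singleton clause (¬s), s = False.
From the singleton clause (¬v), v = False.
From the singleton clause (r), r = True.
Now (¬r) is unsatisfied and unit — conflict.
So every satisfying assignment has t = True.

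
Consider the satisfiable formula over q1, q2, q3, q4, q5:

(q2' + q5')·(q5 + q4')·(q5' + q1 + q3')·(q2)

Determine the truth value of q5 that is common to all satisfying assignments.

Suppose q5 = 1.
The clause (q2') is unit, so q2 = 0.
Now (q2) is unsatisfied and unit — conflict.
So every satisfying assignment has q5 = False.

False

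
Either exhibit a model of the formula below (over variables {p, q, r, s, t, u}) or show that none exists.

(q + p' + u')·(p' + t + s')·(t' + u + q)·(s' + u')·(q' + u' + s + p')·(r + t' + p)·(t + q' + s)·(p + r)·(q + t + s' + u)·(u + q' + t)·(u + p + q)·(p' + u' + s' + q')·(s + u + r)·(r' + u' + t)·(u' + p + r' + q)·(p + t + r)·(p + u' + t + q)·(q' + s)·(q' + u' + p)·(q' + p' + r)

p=1,  q=1,  r=1,  s=1,  t=1,  u=0

Branch on s: set s = 1.
From the singleton clause (u'), u = 0.
Branch on p: set p = 1.
From the singleton clause (t), t = 1.
From the singleton clause (q), q = 1.
From the singleton clause (r), r = 1.
This assignment satisfies each clause.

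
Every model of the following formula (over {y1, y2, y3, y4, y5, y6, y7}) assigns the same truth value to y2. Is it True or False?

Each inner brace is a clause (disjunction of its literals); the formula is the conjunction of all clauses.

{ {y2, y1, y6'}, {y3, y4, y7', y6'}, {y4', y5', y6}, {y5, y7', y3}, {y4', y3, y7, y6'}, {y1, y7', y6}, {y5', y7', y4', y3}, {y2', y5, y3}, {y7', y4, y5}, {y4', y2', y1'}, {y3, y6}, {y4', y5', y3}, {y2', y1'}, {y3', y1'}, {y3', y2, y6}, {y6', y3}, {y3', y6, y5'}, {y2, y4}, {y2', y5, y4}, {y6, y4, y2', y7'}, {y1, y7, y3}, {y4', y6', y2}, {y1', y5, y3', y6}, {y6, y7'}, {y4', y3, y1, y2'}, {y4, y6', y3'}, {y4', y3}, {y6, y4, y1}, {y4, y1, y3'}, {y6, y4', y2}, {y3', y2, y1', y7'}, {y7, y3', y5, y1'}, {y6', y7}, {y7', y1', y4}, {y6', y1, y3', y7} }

Suppose y2 = 0.
(y4) alone gives y4 = 1.
(y6') alone gives y6 = 0.
That conflicts with the unit clause (y6).
So every satisfying assignment has y2 = True.

True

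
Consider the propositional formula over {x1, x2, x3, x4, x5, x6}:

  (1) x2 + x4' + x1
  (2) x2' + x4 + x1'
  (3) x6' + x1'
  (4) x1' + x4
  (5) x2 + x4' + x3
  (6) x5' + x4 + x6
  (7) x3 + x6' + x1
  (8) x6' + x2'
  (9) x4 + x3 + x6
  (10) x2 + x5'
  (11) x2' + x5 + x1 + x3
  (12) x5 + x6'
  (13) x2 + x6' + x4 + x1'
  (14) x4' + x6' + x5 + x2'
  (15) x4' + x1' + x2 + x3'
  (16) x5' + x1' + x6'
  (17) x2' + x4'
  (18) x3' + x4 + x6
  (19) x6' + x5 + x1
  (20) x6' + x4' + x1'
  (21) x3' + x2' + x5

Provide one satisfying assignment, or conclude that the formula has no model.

Branch on x6: set x6 = 0.
Branch on x1: set x1 = 0.
Branch on x2: set x2 = 1.
From the singleton clause (x4'), x4 = 0.
From the singleton clause (x5'), x5 = 0.
From the singleton clause (x3), x3 = 1.
But (x3') is also a unit clause — contradiction.
Backtrack on x2: now try x2 = 0.
From the singleton clause (x4'), x4 = 0.
From the singleton clause (x5'), x5 = 0.
From the singleton clause (x3), x3 = 1.
But (x3') is also a unit clause — contradiction.
Both values of x2 lead to a conflict.
Backtrack on x1: now try x1 = 1.
From the singleton clause (x4), x4 = 1.
From the singleton clause (x2'), x2 = 0.
From the singleton clause (x3), x3 = 1.
But (x3') is also a unit clause — contradiction.
Both values of x1 lead to a conflict.
Backtrack on x6: now try x6 = 1.
From the singleton clause (x1'), x1 = 0.
From the singleton clause (x3), x3 = 1.
From the singleton clause (x2'), x2 = 0.
From the singleton clause (x4'), x4 = 0.
From the singleton clause (x5'), x5 = 0.
But (x5) is also a unit clause — contradiction.
Both values of x6 lead to a conflict.

UNSATISFIABLE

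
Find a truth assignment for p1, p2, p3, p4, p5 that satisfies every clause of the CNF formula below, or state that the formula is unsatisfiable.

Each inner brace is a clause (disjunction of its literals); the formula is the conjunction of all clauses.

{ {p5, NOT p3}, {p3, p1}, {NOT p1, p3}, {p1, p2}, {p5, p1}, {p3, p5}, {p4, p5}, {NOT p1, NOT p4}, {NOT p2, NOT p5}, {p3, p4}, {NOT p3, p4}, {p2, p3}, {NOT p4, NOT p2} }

UNSATISFIABLE

Case p5 = true:
(NOT p2) alone gives p2 = false.
(p1) alone gives p1 = true.
(p3) alone gives p3 = true.
(NOT p4) alone gives p4 = false.
Now (p4) is unsatisfied and unit — conflict.
Backtrack on p5: now try p5 = false.
(NOT p3) alone gives p3 = false.
Now (p3) is unsatisfied and unit — conflict.
Neither p5 = true nor p5 = false works.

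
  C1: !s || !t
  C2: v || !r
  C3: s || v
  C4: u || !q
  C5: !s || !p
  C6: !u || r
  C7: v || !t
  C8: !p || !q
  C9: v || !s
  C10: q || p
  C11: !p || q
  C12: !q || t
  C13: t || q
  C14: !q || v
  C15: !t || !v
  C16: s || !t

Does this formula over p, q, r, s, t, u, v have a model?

Case s = false:
Unit clause (v) forces v = true.
Unit clause (!t) forces t = false.
Unit clause (!q) forces q = false.
That conflicts with the unit clause (q).
Backtrack on s: now try s = true.
Unit clause (!t) forces t = false.
Unit clause (!p) forces p = false.
Unit clause (v) forces v = true.
Unit clause (q) forces q = true.
That conflicts with the unit clause (!q).
Either choice for s ends in contradiction.
No assignment satisfies every clause.

Unsatisfiable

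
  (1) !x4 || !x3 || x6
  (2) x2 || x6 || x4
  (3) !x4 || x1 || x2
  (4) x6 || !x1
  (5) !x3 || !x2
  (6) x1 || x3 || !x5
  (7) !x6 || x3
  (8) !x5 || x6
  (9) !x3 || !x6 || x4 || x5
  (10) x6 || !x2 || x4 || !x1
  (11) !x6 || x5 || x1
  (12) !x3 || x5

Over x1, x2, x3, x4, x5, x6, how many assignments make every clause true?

There are 2^6 = 64 truth assignments over (x1, x2, x3, x4, x5, x6).
Split on x1. With x1 = true, the clauses containing x1 are satisfied and !x1 drops from the rest; 2 of the 2^5 = 32 assignments to the other variables satisfy what remains.
With x1 = false, by the same count on the reduced clause set, 3 assignments work.
(One model: x1=F, x2=F, x3=T, x4=F, x5=T, x6=T.)
Total: 2 + 3 = 5.

5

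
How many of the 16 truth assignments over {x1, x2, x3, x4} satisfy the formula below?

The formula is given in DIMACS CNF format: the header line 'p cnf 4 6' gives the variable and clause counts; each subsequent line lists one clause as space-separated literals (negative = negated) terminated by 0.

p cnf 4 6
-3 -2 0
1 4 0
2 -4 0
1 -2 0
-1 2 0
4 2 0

There are 2^4 = 16 truth assignments over (x1, x2, x3, x4).
Split on x4. With x4 = True, the clauses containing x4 are satisfied and ¬x4 drops from the rest; 1 of the 2^3 = 8 assignments to the other variables satisfy what remains.
With x4 = False, by the same count on the reduced clause set, 1 assignment works.
Total: 1 + 1 = 2.

2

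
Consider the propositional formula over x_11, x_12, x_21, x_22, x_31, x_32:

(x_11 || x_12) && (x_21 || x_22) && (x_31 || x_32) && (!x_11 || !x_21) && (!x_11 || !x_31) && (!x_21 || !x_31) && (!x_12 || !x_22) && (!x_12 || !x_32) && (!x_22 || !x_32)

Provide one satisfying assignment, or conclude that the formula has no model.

Try x_11 = true.
(!x_21) alone gives x_21 = false.
(x_22) alone gives x_22 = true.
(!x_31) alone gives x_31 = false.
(x_32) alone gives x_32 = true.
That conflicts with the unit clause (!x_32).
Undo x_11 and try x_11 = false.
(x_12) alone gives x_12 = true.
(!x_22) alone gives x_22 = false.
(x_21) alone gives x_21 = true.
(!x_31) alone gives x_31 = false.
(x_32) alone gives x_32 = true.
That conflicts with the unit clause (!x_32).
Both values of x_11 lead to a conflict.

UNSATISFIABLE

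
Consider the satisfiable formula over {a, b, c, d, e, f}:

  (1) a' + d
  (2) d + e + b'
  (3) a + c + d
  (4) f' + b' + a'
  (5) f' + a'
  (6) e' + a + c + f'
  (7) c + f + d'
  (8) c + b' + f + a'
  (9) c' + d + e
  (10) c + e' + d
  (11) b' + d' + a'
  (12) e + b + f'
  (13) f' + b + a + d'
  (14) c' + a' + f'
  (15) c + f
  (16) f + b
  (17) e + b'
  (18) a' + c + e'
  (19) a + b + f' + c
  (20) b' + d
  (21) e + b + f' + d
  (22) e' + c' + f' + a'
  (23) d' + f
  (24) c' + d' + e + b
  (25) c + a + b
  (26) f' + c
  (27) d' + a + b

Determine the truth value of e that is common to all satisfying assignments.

True

Suppose e = 0.
The clause (b') is unit, so b = 0.
The clause (f') is unit, so f = 0.
Now (f) is unsatisfied and unit — conflict.
So every satisfying assignment has e = True.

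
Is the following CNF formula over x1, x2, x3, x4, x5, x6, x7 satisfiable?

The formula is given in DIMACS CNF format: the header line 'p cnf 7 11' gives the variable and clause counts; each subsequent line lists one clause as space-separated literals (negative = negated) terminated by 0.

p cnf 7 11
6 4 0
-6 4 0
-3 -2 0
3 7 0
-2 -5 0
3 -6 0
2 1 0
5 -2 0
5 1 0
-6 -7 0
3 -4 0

Suppose x6 = True.
Unit clause (x4) forces x4 = True.
Unit clause (x3) forces x3 = True.
Unit clause (¬x2) forces x2 = False.
Unit clause (x1) forces x1 = True.
Unit clause (¬x7) forces x7 = False.
Every clause is now satisfied; x5 is unconstrained.
A satisfying assignment: x1=True; x2=False; x3=True; x4=True; x5=True; x6=True; x7=False.

Yes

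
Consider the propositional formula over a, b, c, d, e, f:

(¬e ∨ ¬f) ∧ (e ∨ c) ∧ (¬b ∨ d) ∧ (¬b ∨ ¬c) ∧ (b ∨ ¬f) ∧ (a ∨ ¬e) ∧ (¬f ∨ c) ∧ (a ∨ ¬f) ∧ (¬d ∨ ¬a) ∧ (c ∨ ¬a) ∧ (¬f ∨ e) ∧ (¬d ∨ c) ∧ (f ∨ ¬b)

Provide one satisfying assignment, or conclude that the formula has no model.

a: True, b: False, c: True, d: False, e: False, f: False

Try e = False.
From the singleton clause (c), c = True.
From the singleton clause (¬b), b = False.
From the singleton clause (¬f), f = False.
Try d = False.
Every clause is now satisfied; a is unconstrained.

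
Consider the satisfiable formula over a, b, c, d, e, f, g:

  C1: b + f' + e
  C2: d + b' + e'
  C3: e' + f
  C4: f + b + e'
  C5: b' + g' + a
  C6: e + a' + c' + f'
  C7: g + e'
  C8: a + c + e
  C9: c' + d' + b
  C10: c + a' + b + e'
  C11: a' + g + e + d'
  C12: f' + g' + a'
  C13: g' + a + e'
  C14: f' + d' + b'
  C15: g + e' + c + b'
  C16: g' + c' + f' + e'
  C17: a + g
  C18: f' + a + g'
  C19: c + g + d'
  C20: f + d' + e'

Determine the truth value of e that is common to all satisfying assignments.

False

Suppose e = 1.
The clause (f) is unit, so f = 1.
The clause (g) is unit, so g = 1.
The clause (a') is unit, so a = 0.
Now (a) is unsatisfied and unit — conflict.
So every satisfying assignment has e = False.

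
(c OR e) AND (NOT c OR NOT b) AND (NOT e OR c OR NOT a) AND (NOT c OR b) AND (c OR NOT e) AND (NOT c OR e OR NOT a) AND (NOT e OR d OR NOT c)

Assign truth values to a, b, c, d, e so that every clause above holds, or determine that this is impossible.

Suppose c = true.
The clause (NOT b) is unit, so b = false.
Now (b) is unsatisfied and unit — conflict.
So c must be the other value — set c = false.
The clause (e) is unit, so e = true.
Now (NOT e) is unsatisfied and unit — conflict.
Either choice for c ends in contradiction.

UNSATISFIABLE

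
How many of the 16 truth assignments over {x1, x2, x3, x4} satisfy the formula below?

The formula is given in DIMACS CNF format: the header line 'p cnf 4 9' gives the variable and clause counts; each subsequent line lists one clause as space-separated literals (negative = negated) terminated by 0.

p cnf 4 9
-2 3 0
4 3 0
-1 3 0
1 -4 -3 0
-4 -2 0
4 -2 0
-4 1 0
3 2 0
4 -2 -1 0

There are 2^4 = 16 truth assignments over (x1, x2, x3, x4).
Split on x4. With x4 = True, the clauses containing x4 are satisfied and ¬x4 drops from the rest; 1 of the 2^3 = 8 assignments to the other variables satisfy what remains.
With x4 = False, by the same count on the reduced clause set, 2 assignments work.
(One model: x1=F, x2=F, x3=T, x4=F.)
Total: 1 + 2 = 3.

3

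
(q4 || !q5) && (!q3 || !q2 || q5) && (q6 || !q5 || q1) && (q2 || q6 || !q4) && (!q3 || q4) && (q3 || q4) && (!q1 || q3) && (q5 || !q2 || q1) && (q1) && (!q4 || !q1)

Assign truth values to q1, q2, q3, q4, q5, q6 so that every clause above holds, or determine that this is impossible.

UNSATISFIABLE

(q1) alone gives q1 = true.
(q3) alone gives q3 = true.
(q4) alone gives q4 = true.
But (!q4) is also a unit clause — contradiction.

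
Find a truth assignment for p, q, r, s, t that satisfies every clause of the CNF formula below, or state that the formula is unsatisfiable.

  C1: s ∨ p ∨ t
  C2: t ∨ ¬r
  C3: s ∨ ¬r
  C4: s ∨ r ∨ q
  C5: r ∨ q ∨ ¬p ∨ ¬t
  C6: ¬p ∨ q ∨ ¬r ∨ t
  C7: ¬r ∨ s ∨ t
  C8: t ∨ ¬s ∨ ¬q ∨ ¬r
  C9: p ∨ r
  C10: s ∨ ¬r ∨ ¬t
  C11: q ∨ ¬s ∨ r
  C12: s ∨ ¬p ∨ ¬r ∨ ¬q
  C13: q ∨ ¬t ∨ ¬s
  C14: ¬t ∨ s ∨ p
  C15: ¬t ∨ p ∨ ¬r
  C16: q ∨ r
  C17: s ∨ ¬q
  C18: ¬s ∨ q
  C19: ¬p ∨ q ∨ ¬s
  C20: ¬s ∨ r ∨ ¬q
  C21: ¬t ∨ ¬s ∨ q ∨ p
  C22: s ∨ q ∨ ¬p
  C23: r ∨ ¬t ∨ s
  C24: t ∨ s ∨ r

Suppose t = True.
Suppose s = True.
Unit clause (q) forces q = True.
Unit clause (r) forces r = True.
Unit clause (p) forces p = True.
All clauses are satisfied.

p ↦ True, q ↦ True, r ↦ True, s ↦ True, t ↦ True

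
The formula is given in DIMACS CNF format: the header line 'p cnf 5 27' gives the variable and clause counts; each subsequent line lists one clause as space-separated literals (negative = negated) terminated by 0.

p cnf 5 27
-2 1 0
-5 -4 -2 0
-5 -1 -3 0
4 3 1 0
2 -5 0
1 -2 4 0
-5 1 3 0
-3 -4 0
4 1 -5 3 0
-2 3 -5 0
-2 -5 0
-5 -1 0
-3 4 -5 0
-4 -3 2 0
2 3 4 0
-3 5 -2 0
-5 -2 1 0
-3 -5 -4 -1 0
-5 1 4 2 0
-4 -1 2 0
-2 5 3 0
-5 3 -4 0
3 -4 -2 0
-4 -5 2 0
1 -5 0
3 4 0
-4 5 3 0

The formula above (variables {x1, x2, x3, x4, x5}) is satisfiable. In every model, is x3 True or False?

True

Suppose x3 = False.
The clause (x4) is unit, so x4 = True.
The clause (¬x5) is unit, so x5 = False.
But (x5) is also a unit clause — contradiction.
So every satisfying assignment has x3 = True.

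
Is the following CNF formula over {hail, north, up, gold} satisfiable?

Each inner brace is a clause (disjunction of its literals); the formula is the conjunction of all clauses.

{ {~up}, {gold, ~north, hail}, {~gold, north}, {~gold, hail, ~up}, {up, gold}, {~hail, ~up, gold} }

From the singleton clause (~up), up = 0.
From the singleton clause (gold), gold = 1.
From the singleton clause (north), north = 1.
All clauses hold; hail can take either value.
A satisfying assignment: hail=1,  north=1,  up=0,  gold=1.

Satisfiable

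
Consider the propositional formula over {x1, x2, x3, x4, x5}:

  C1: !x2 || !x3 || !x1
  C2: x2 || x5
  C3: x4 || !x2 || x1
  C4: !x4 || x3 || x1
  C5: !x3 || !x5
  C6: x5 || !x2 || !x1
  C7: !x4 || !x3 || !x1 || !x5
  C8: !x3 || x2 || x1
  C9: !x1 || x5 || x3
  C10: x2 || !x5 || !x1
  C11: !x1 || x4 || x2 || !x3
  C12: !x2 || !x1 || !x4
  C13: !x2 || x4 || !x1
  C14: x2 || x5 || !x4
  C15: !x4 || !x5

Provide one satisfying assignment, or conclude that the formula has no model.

Branch on x2: set x2 = true.
Branch on x3: set x3 = true.
From the singleton clause (!x1), x1 = false.
From the singleton clause (x4), x4 = true.
From the singleton clause (!x5), x5 = false.
Every clause now holds.

x1 ↦ false, x2 ↦ true, x3 ↦ true, x4 ↦ true, x5 ↦ false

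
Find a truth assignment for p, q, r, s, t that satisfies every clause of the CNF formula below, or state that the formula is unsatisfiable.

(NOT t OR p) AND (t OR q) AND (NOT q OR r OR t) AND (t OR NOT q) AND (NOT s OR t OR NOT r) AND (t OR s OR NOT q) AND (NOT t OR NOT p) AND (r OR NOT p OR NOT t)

UNSATISFIABLE

Case t = false:
(q) alone gives q = true.
But (NOT q) is also a unit clause — contradiction.
Undo t and try t = true.
(p) alone gives p = true.
But (NOT p) is also a unit clause — contradiction.
Neither t = true nor t = false works.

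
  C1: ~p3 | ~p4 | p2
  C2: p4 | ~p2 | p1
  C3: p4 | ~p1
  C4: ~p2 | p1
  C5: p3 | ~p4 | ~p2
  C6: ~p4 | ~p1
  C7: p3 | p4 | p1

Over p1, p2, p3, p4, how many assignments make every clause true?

There are 2^4 = 16 truth assignments over (p1, p2, p3, p4).
Check each against the 7 clauses (columns in the order p1, p2, p3, p4):
  F F F F  ✗ fails (p3 | p4 | p1)
  F F F T  ✓ satisfies all
  F F T F  ✓ satisfies all
  F F T T  ✗ fails (~p3 | ~p4 | p2)
  F T F F  ✗ fails (p4 | ~p2 | p1)
  F T F T  ✗ fails (~p2 | p1)
  F T T F  ✗ fails (p4 | ~p2 | p1)
  F T T T  ✗ fails (~p2 | p1)
  T F F F  ✗ fails (p4 | ~p1)
  T F F T  ✗ fails (~p4 | ~p1)
  T F T F  ✗ fails (p4 | ~p1)
  T F T T  ✗ fails (~p3 | ~p4 | p2)
  T T F F  ✗ fails (p4 | ~p1)
  T T F T  ✗ fails (p3 | ~p4 | ~p2)
  T T T F  ✗ fails (p4 | ~p1)
  T T T T  ✗ fails (~p4 | ~p1)
2 of the 16 rows are models.

2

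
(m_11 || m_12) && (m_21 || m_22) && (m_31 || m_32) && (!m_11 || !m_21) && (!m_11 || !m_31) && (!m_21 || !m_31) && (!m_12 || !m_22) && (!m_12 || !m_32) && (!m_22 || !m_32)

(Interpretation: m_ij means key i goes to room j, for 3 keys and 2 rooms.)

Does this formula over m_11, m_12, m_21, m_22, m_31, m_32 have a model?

Case m_11 = true:
Unit clause (!m_21) forces m_21 = false.
Unit clause (m_22) forces m_22 = true.
Unit clause (!m_31) forces m_31 = false.
Unit clause (m_32) forces m_32 = true.
Now (!m_32) is unsatisfied and unit — conflict.
So m_11 must be the other value — set m_11 = false.
Unit clause (m_12) forces m_12 = true.
Unit clause (!m_22) forces m_22 = false.
Unit clause (m_21) forces m_21 = true.
Unit clause (!m_31) forces m_31 = false.
Unit clause (m_32) forces m_32 = true.
Now (!m_32) is unsatisfied and unit — conflict.
Neither m_11 = true nor m_11 = false works.
No assignment satisfies every clause.

Unsatisfiable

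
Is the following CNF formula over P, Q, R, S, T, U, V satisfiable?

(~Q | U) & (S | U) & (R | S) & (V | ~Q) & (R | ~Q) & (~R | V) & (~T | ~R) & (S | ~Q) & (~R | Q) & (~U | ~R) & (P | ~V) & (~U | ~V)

Branch on Q: set Q = 0.
Unit clause (~R) forces R = 0.
Unit clause (S) forces S = 1.
Branch on P: set P = 1.
Branch on U: set U = 1.
Unit clause (~V) forces V = 0.
Every clause is now satisfied; T is unconstrained.
A satisfying assignment: P: 1, Q: 0, R: 0, S: 1, T: 1, U: 1, V: 0.

Yes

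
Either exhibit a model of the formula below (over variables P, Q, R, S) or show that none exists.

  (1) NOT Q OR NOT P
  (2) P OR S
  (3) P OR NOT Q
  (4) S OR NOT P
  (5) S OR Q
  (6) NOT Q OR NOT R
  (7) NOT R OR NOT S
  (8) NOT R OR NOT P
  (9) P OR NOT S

Try Q = false.
The clause (S) is unit, so S = true.
The clause (NOT R) is unit, so R = false.
The clause (P) is unit, so P = true.
Every clause now holds.

P: true,  Q: false,  R: false,  S: true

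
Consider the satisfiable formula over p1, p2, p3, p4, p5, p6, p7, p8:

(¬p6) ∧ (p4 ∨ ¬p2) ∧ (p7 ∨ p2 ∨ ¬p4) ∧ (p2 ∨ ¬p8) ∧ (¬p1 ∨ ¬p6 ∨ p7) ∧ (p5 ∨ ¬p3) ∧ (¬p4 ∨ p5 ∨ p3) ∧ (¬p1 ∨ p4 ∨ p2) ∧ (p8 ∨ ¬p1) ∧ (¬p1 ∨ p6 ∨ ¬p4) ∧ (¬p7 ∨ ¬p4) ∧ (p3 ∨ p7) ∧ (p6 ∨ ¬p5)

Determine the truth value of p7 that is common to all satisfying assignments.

True

Suppose p7 = False.
(¬p6) alone gives p6 = False.
(p3) alone gives p3 = True.
(p5) alone gives p5 = True.
Now (¬p5) is unsatisfied and unit — conflict.
So every satisfying assignment has p7 = True.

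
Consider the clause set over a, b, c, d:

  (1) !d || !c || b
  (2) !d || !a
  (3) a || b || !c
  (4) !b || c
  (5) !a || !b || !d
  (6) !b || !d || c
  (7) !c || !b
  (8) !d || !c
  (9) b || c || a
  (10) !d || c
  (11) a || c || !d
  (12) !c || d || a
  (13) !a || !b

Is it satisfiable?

Case d = false:
Case b = false:
Case a = true:
No clause remains; c is free.
A satisfying assignment: a: true, b: false, c: false, d: false.

Yes, satisfiable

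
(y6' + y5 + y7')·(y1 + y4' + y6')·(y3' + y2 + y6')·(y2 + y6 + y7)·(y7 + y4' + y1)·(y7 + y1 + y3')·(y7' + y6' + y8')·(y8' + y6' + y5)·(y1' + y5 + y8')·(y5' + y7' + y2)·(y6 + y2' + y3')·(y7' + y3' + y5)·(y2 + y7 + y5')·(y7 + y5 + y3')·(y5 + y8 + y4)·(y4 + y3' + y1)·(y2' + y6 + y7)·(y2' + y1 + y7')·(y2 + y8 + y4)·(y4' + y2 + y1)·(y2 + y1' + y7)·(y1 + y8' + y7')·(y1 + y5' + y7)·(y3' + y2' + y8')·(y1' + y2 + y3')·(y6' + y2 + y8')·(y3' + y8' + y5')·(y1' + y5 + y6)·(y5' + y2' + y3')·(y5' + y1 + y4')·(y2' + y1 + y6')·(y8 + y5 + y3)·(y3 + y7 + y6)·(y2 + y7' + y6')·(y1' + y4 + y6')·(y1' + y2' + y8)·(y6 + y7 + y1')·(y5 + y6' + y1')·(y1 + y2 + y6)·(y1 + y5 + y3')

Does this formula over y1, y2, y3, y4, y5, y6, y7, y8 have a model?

Case y6 = 0:
Case y2 = 1:
Unit clause (y3') forces y3 = 0.
Unit clause (y7) forces y7 = 1.
Unit clause (y1) forces y1 = 1.
Unit clause (y5) forces y5 = 1.
Unit clause (y8) forces y8 = 1.
Every clause is now satisfied; y4 is unconstrained.
A satisfying assignment: y1 ↦ 1,  y2 ↦ 1,  y3 ↦ 0,  y4 ↦ 1,  y5 ↦ 1,  y6 ↦ 0,  y7 ↦ 1,  y8 ↦ 1.

Satisfiable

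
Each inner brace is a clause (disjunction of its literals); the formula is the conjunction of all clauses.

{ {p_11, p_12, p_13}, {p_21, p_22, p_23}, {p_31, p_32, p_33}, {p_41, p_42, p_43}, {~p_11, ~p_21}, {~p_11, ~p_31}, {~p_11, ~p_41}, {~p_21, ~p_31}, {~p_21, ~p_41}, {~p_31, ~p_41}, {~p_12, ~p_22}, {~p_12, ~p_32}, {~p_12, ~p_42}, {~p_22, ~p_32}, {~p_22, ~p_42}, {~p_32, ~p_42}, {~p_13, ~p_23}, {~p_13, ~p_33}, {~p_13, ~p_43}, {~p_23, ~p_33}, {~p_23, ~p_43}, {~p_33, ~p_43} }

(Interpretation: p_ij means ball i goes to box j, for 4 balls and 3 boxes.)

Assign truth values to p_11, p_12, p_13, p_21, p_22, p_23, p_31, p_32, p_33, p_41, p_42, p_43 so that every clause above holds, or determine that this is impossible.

Try p_11 = 0.
Try p_12 = 1.
The clause (~p_22) is unit, so p_22 = 0.
The clause (~p_32) is unit, so p_32 = 0.
The clause (~p_42) is unit, so p_42 = 0.
Try p_21 = 1.
The clause (~p_31) is unit, so p_31 = 0.
The clause (p_33) is unit, so p_33 = 1.
The clause (~p_41) is unit, so p_41 = 0.
The clause (p_43) is unit, so p_43 = 1.
That conflicts with the unit clause (~p_43).
That branch fails; take p_21 = 0 instead.
The clause (p_23) is unit, so p_23 = 1.
The clause (~p_13) is unit, so p_13 = 0.
The clause (~p_33) is unit, so p_33 = 0.
The clause (p_31) is unit, so p_31 = 1.
The clause (~p_41) is unit, so p_41 = 0.
The clause (p_43) is unit, so p_43 = 1.
That conflicts with the unit clause (~p_43).
Neither p_21 = 1 nor p_21 = 0 works.
That branch fails; take p_12 = 0 instead.
The clause (p_13) is unit, so p_13 = 1.
The clause (~p_23) is unit, so p_23 = 0.
The clause (~p_33) is unit, so p_33 = 0.
The clause (~p_43) is unit, so p_43 = 0.
Try p_21 = 1.
The clause (~p_31) is unit, so p_31 = 0.
The clause (p_32) is unit, so p_32 = 1.
The clause (~p_41) is unit, so p_41 = 0.
The clause (p_42) is unit, so p_42 = 1.
That conflicts with the unit clause (~p_42).
That branch fails; take p_21 = 0 instead.
The clause (p_22) is unit, so p_22 = 1.
The clause (~p_32) is unit, so p_32 = 0.
The clause (p_31) is unit, so p_31 = 1.
The clause (~p_41) is unit, so p_41 = 0.
The clause (p_42) is unit, so p_42 = 1.
That conflicts with the unit clause (~p_42).
Neither p_21 = 1 nor p_21 = 0 works.
Neither p_12 = 1 nor p_12 = 0 works.
That branch fails; take p_11 = 1 instead.
The clause (~p_21) is unit, so p_21 = 0.
The clause (~p_31) is unit, so p_31 = 0.
The clause (~p_41) is unit, so p_41 = 0.
Try p_22 = 1.
The clause (~p_12) is unit, so p_12 = 0.
The clause (~p_32) is unit, so p_32 = 0.
The clause (p_33) is unit, so p_33 = 1.
The clause (~p_42) is unit, so p_42 = 0.
The clause (p_43) is unit, so p_43 = 1.
That conflicts with the unit clause (~p_43).
That branch fails; take p_22 = 0 instead.
The clause (p_23) is unit, so p_23 = 1.
The clause (~p_13) is unit, so p_13 = 0.
The clause (~p_33) is unit, so p_33 = 0.
The clause (p_32) is unit, so p_32 = 1.
The clause (~p_12) is unit, so p_12 = 0.
The clause (~p_42) is unit, so p_42 = 0.
The clause (p_43) is unit, so p_43 = 1.
That conflicts with the unit clause (~p_43).
Neither p_22 = 1 nor p_22 = 0 works.
Neither p_11 = 1 nor p_11 = 0 works.

UNSATISFIABLE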